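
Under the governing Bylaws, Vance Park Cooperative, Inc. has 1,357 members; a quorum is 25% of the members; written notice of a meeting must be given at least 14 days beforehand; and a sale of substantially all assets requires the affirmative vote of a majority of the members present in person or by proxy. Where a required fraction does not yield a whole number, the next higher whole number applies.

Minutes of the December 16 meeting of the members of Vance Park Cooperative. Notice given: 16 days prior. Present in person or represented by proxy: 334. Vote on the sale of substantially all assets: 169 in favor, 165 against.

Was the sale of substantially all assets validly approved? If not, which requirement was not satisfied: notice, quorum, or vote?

Notice: 16 days given; 14 required. Satisfied.
Quorum: 25% of 1,357 = 339.25, rounded up to 340; 334 present. Not satisfied.
Vote: requires a majority of those present (334); a majority of 334 is 168, so 168 needed; 169 in favor. Satisfied.

Invalid — quorum requirement not satisfied.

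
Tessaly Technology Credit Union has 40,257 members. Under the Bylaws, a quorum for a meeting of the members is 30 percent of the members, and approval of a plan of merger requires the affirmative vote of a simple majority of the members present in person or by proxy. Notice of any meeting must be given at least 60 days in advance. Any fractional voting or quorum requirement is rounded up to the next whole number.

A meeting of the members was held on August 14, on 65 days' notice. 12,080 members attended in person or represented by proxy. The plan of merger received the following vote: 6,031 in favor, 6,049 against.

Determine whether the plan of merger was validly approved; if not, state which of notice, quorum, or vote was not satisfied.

Notice: 65 days given; 60 required. Satisfied.
Quorum: 30% of 40,257 = 12,077.10, rounded up to 12,078; 12,080 present. Satisfied.
Vote: requires a majority of those present (12,080); a majority of 12080 is 6041, so 6,041 needed; 6,031 in favor. Not satisfied.

Invalid — vote requirement not satisfied.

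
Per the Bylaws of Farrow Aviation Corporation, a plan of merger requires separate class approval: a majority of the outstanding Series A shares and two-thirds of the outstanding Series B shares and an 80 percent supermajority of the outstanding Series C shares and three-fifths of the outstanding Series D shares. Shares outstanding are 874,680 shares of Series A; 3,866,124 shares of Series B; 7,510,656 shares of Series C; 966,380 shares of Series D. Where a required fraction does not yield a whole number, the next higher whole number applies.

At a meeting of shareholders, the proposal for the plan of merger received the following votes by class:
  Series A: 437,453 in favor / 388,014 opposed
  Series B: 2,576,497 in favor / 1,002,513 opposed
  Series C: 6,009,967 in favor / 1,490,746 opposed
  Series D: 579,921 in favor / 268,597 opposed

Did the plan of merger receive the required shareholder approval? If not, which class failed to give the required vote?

Not approved — the Series B shares did not give the required vote.

Series A: a majority of 874680 is 437341; 437,341 required, 437,453 in favor — approved.
Series B: 2/3 of 3866124 = 2577416; 2,577,416 required, 2,576,497 in favor — not approved.
Series C: 4/5 of 7510656 = 6008524.80, rounded up to 6008525; 6,008,525 required, 6,009,967 in favor — approved.
Series D: 3/5 of 966380 = 579828; 579,828 required, 579,921 in favor — approved.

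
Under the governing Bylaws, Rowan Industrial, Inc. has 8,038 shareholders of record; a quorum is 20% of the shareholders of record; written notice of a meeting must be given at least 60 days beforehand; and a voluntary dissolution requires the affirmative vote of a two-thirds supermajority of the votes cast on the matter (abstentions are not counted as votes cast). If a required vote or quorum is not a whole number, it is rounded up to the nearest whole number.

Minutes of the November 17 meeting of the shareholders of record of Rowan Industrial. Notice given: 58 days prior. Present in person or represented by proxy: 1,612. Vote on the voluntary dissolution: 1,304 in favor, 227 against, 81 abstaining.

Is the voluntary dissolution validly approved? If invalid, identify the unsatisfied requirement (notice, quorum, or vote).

Invalid — notice requirement not satisfied.

Notice: 58 days given; 60 required. Not satisfied.
Quorum: 20% of 8,038 = 1,607.60, rounded up to 1,608; 1,612 present. Satisfied.
Vote: requires two-thirds of the votes cast (1,612 − 81 abstaining = 1,531); 2/3 of 1531 = 1020.67, rounded up to 1021, so 1,021 needed; 1,304 in favor. Satisfied.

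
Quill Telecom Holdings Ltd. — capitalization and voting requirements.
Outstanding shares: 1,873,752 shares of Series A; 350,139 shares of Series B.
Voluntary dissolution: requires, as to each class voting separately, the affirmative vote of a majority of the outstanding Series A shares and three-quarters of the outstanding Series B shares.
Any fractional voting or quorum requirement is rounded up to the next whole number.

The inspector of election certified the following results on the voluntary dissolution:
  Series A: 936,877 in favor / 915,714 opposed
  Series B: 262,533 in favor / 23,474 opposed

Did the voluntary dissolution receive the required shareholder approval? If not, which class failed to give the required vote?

Not approved — the Series B shares did not give the required vote.

Series A: a majority of 1873752 is 936877; 936,877 required, 936,877 in favor — approved.
Series B: 3/4 of 350139 = 262604.25, rounded up to 262605; 262,605 required, 262,533 in favor — not approved.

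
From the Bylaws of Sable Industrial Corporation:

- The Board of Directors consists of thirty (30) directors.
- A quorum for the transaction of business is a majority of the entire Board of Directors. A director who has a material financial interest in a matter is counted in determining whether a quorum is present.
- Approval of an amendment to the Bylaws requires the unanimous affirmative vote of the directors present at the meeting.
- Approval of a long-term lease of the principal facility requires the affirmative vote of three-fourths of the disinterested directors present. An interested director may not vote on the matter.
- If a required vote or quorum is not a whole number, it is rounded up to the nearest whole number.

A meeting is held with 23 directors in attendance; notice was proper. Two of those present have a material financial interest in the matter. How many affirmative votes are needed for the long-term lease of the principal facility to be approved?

16

The long-term lease of the principal facility requires three-fourths of the disinterested directors present (23 − 2 = 21).
3/4 of 21 = 15.75, rounded up to 16.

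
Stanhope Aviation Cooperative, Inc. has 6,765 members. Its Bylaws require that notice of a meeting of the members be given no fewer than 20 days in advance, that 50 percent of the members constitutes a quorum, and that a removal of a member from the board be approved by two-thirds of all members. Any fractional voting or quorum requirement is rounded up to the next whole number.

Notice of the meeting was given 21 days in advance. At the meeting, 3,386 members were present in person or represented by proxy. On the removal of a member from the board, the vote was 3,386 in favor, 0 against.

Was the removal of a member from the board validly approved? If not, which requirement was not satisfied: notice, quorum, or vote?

Notice: 21 days given; 20 required. Satisfied.
Quorum: 50% of 6,765 = 3,382.50, rounded up to 3,383; 3,386 present. Satisfied.
Vote: requires two-thirds of all members (6,765); 2/3 of 6765 = 4510, so 4,510 needed; 3,386 in favor. Not satisfied.

Invalid — vote requirement not satisfied.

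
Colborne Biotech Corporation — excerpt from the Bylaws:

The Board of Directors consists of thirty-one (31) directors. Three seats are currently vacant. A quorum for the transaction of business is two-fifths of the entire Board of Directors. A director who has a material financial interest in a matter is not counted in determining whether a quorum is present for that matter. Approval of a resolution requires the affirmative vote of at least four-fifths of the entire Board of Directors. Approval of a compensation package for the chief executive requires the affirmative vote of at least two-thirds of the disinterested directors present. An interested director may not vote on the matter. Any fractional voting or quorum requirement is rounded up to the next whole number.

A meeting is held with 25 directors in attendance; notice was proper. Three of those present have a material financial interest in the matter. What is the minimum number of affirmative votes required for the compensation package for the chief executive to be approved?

15

The compensation package for the chief executive requires two-thirds of the disinterested directors present (25 − 3 = 22).
2/3 of 22 = 14.67, rounded up to 15.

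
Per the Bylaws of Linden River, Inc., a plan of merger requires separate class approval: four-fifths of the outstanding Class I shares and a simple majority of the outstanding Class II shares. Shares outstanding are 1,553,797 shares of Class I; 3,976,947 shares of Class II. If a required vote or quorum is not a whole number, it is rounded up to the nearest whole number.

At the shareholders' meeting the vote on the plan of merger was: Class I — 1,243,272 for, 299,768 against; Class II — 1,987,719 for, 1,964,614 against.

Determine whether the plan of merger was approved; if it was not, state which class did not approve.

Class I: 4/5 of 1553797 = 1243037.60, rounded up to 1243038; 1,243,038 required, 1,243,272 in favor — approved.
Class II: a majority of 3976947 is 1988474; 1,988,474 required, 1,987,719 in favor — not approved.

Not approved — the Class II shares did not give the required vote.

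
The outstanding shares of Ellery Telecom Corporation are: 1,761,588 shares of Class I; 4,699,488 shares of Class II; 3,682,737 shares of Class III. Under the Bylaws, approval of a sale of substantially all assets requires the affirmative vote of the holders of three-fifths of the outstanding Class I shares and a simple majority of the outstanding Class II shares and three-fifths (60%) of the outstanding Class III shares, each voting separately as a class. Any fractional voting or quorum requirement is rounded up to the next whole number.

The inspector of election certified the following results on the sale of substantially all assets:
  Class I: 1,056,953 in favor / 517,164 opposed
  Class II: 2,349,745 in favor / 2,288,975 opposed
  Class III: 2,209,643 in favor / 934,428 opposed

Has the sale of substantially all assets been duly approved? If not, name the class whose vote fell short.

Approved — every class gave the required vote.

Class I: 3/5 of 1761588 = 1056952.80, rounded up to 1056953; 1,056,953 required, 1,056,953 in favor — approved.
Class II: a majority of 4699488 is 2349745; 2,349,745 required, 2,349,745 in favor — approved.
Class III: 3/5 of 3682737 = 2209642.20, rounded up to 2209643; 2,209,643 required, 2,209,643 in favor — approved.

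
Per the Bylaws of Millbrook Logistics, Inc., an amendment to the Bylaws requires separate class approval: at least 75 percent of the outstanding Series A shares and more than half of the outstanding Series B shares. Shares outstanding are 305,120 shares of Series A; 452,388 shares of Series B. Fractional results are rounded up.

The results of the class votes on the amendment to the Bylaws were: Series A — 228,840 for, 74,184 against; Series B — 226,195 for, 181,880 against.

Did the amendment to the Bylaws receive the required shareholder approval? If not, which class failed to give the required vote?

Series A: 3/4 of 305120 = 228840; 228,840 required, 228,840 in favor — approved.
Series B: a majority of 452388 is 226195; 226,195 required, 226,195 in favor — approved.

Approved — every class gave the required vote.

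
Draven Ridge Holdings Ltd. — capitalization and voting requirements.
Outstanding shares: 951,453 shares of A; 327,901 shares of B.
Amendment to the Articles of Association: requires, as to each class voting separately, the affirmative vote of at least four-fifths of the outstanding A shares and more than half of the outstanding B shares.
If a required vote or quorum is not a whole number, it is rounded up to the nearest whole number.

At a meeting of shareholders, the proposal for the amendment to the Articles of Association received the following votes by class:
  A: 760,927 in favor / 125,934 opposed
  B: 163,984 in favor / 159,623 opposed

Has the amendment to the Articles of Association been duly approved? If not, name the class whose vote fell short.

Not approved — the A shares did not give the required vote.

A: 4/5 of 951453 = 761162.40, rounded up to 761163; 761,163 required, 760,927 in favor — not approved.
B: a majority of 327901 is 163951; 163,951 required, 163,984 in favor — approved.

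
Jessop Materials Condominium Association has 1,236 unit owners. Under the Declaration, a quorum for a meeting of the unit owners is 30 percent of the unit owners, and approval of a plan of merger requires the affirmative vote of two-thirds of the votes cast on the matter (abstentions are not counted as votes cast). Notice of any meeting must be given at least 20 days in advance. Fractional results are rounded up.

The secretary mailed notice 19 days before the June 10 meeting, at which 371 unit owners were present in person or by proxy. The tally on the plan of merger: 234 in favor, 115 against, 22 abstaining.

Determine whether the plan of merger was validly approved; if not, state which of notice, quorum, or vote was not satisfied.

Notice: 19 days given; 20 required. Not satisfied.
Quorum: 30% of 1,236 = 370.80, rounded up to 371; 371 present. Satisfied.
Vote: requires two-thirds of the votes cast (371 − 22 abstaining = 349); 2/3 of 349 = 232.67, rounded up to 233, so 233 needed; 234 in favor. Satisfied.

Invalid — notice requirement not satisfied.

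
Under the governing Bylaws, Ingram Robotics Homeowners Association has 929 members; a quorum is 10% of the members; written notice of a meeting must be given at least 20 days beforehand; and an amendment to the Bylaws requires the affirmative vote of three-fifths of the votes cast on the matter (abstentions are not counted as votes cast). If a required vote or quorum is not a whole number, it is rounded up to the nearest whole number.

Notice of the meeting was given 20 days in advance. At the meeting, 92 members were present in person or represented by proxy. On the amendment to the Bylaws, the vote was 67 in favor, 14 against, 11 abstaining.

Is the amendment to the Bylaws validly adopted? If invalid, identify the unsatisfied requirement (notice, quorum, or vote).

Notice: 20 days given; 20 required. Satisfied.
Quorum: 10% of 929 = 92.90, rounded up to 93; 92 present. Not satisfied.
Vote: requires three-fifths of the votes cast (92 − 11 abstaining = 81); 3/5 of 81 = 48.60, rounded up to 49, so 49 needed; 67 in favor. Satisfied.

Invalid — quorum requirement not satisfied.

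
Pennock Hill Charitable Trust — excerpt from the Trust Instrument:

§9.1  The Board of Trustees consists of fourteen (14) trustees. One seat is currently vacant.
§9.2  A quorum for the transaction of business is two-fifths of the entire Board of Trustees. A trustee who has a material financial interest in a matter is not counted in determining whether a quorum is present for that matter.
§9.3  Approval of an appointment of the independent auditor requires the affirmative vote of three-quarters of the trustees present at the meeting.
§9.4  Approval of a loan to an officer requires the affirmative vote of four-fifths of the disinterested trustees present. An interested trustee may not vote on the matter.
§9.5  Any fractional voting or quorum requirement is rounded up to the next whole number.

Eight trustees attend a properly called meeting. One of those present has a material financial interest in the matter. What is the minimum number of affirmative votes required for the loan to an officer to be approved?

The loan to an officer requires four-fifths of the disinterested trustees present (8 − 1 = 7).
4/5 of 7 = 5.60, rounded up to 6.

6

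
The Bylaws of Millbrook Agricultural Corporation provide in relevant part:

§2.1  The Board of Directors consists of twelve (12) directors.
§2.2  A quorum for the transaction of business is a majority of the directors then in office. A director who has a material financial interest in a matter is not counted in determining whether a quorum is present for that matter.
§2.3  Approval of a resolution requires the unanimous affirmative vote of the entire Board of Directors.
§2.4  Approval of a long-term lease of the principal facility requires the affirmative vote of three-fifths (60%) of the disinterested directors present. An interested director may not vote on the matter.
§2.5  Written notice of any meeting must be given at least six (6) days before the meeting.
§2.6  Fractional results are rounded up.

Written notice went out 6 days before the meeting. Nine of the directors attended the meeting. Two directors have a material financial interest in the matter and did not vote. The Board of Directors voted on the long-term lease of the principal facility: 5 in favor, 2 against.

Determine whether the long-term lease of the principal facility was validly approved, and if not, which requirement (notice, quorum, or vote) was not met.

Notice: 6 days given; 6 required (6 ≥ 6). Satisfied.
Quorum: 9 present, but the 2 interested directors do not count, leaving 7. Quorum is 7. Satisfied.
Vote: the long-term lease of the principal facility requires three-fifths of the disinterested directors present (9 − 2 = 7). 3/5 of 7 = 4.20, rounded up to 5, so 5 affirmative votes are needed; 5 voted in favor. Satisfied.

Valid — all requirements satisfied.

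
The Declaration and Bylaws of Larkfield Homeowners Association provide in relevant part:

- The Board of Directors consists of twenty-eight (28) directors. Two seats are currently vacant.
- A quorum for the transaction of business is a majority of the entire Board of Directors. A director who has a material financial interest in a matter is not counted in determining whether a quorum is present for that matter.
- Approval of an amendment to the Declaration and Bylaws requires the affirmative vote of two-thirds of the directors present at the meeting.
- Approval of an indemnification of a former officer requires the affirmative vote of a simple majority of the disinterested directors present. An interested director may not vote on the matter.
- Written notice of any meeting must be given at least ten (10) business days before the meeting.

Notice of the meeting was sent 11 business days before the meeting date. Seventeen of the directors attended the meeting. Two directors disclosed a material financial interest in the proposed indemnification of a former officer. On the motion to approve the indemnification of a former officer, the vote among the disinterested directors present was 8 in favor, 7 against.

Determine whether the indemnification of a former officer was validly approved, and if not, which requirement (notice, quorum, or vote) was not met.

Notice: 11 business days given; 10 required (11 ≥ 10). Satisfied.
Quorum: 17 present, but the 2 interested directors do not count, leaving 15. Quorum is 15. Satisfied.
Vote: the indemnification of a former officer requires a majority of the disinterested directors present (17 − 2 = 15). A majority of 15 is 8, so 8 affirmative votes are needed; 8 voted in favor. Satisfied.

Valid — all requirements satisfied.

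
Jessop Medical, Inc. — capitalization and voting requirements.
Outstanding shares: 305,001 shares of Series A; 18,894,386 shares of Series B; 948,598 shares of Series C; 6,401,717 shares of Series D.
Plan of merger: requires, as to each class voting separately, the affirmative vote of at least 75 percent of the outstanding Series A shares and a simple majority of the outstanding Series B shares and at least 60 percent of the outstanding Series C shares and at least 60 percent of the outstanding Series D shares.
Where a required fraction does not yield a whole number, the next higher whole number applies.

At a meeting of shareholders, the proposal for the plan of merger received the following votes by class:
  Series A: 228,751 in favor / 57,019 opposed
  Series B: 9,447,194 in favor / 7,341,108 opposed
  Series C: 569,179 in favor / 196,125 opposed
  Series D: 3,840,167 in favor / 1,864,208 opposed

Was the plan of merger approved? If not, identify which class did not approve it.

Not approved — the Series D shares did not give the required vote.

Series A: 3/4 of 305001 = 228750.75, rounded up to 228751; 228,751 required, 228,751 in favor — approved.
Series B: a majority of 18894386 is 9447194; 9,447,194 required, 9,447,194 in favor — approved.
Series C: 3/5 of 948598 = 569158.80, rounded up to 569159; 569,159 required, 569,179 in favor — approved.
Series D: 3/5 of 6401717 = 3841030.20, rounded up to 3841031; 3,841,031 required, 3,840,167 in favor — not approved.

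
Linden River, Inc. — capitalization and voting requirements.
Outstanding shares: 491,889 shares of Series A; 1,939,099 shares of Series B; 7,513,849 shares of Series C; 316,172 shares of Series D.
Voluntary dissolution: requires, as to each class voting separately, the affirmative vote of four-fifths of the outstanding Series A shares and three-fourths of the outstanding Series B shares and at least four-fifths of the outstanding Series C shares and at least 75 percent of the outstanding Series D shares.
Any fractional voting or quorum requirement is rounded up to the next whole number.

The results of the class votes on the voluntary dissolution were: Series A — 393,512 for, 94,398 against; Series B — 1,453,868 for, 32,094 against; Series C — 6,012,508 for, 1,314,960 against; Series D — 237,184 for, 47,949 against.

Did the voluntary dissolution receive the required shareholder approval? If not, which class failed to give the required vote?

Series A: 4/5 of 491889 = 393511.20, rounded up to 393512; 393,512 required, 393,512 in favor — approved.
Series B: 3/4 of 1939099 = 1454324.25, rounded up to 1454325; 1,454,325 required, 1,453,868 in favor — not approved.
Series C: 4/5 of 7513849 = 6011079.20, rounded up to 6011080; 6,011,080 required, 6,012,508 in favor — approved.
Series D: 3/4 of 316172 = 237129; 237,129 required, 237,184 in favor — approved.

Not approved — the Series B shares did not give the required vote.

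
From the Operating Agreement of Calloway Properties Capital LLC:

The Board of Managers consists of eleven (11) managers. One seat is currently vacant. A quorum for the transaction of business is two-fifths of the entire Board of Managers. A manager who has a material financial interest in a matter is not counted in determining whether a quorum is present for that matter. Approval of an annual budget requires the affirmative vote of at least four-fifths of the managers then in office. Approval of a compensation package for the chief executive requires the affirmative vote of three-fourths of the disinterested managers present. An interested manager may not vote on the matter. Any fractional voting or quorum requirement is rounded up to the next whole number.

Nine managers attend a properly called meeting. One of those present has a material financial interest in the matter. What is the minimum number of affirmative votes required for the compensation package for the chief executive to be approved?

6

The compensation package for the chief executive requires three-fourths of the disinterested managers present (9 − 1 = 8).
3/4 of 8 = 6.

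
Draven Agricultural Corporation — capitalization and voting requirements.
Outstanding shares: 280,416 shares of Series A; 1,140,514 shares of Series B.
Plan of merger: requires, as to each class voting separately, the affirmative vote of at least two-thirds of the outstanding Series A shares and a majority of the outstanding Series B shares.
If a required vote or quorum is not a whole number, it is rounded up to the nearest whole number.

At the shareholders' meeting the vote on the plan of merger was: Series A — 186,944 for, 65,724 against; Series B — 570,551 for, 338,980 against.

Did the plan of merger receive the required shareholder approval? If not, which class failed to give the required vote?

Approved — every class gave the required vote.

Series A: 2/3 of 280416 = 186944; 186,944 required, 186,944 in favor — approved.
Series B: a majority of 1140514 is 570258; 570,258 required, 570,551 in favor — approved.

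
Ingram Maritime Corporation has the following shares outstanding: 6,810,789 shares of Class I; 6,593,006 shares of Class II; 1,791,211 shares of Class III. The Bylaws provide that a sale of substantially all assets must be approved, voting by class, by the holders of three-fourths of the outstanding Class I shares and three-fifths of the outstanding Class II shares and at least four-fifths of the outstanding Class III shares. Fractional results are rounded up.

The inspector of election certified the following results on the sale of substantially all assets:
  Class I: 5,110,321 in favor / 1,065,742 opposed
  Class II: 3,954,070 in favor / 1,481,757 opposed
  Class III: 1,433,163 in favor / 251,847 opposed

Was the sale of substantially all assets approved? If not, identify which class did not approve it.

Not approved — the Class II shares did not give the required vote.

Class I: 3/4 of 6810789 = 5108091.75, rounded up to 5108092; 5,108,092 required, 5,110,321 in favor — approved.
Class II: 3/5 of 6593006 = 3955803.60, rounded up to 3955804; 3,955,804 required, 3,954,070 in favor — not approved.
Class III: 4/5 of 1791211 = 1432968.80, rounded up to 1432969; 1,432,969 required, 1,433,163 in favor — approved.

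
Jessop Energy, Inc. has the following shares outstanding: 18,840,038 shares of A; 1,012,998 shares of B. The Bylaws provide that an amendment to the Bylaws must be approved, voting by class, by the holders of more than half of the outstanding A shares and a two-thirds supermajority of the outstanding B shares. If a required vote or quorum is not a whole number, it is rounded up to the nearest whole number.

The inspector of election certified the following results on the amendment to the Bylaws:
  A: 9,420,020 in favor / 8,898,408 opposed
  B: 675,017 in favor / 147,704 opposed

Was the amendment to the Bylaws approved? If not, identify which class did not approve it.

Not approved — the B shares did not give the required vote.

A: a majority of 18840038 is 9420020; 9,420,020 required, 9,420,020 in favor — approved.
B: 2/3 of 1012998 = 675332; 675,332 required, 675,017 in favor — not approved.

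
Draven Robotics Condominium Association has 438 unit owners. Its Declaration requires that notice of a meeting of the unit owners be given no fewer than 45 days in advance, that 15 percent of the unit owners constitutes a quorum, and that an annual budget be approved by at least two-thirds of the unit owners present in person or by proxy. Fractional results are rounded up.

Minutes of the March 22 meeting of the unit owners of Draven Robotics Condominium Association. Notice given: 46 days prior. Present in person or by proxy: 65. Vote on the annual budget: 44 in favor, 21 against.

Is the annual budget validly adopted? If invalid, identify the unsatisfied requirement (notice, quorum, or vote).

Notice: 46 days given; 45 required. Satisfied.
Quorum: 15% of 438 = 65.70, rounded up to 66; 65 present. Not satisfied.
Vote: requires two-thirds of those present (65); 2/3 of 65 = 43.33, rounded up to 44, so 44 needed; 44 in favor. Satisfied.

Invalid — quorum requirement not satisfied.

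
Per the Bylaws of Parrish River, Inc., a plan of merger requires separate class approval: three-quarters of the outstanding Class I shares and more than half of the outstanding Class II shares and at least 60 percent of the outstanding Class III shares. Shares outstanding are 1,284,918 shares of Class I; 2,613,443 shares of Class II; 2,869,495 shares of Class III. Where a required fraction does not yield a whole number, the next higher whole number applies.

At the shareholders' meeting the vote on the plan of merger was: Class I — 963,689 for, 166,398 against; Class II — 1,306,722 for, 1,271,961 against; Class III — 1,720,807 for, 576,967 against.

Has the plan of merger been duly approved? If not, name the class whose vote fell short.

Class I: 3/4 of 1284918 = 963688.50, rounded up to 963689; 963,689 required, 963,689 in favor — approved.
Class II: a majority of 2613443 is 1306722; 1,306,722 required, 1,306,722 in favor — approved.
Class III: 3/5 of 2869495 = 1721697; 1,721,697 required, 1,720,807 in favor — not approved.

Not approved — the Class III shares did not give the required vote.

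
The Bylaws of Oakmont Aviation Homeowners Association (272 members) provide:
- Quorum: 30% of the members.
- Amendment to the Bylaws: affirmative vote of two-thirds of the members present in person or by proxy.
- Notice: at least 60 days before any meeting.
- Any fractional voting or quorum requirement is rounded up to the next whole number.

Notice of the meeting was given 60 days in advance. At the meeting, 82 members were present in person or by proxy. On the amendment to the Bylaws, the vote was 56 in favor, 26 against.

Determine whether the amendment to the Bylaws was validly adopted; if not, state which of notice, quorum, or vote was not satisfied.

Notice: 60 days given; 60 required. Satisfied.
Quorum: 30% of 272 = 81.60, rounded up to 82; 82 present. Satisfied.
Vote: requires two-thirds of those present (82); 2/3 of 82 = 54.67, rounded up to 55, so 55 needed; 56 in favor. Satisfied.

Valid — all requirements satisfied.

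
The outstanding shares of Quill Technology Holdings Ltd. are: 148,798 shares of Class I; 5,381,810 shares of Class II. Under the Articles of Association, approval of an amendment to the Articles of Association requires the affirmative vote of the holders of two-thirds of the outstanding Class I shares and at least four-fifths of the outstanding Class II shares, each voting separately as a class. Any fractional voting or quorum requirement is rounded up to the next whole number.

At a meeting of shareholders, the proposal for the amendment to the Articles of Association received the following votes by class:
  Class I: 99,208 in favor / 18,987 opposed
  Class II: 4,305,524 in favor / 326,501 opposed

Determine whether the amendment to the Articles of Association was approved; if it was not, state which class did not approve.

Class I: 2/3 of 148798 = 99198.67, rounded up to 99199; 99,199 required, 99,208 in favor — approved.
Class II: 4/5 of 5381810 = 4305448; 4,305,448 required, 4,305,524 in favor — approved.

Approved — every class gave the required vote.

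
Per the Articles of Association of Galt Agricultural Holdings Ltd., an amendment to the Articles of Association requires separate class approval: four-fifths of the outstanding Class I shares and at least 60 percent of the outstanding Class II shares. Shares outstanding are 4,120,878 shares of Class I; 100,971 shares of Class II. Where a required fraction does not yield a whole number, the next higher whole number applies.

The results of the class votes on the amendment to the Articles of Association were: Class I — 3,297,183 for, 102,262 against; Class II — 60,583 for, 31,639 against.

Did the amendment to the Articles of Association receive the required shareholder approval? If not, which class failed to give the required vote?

Class I: 4/5 of 4120878 = 3296702.40, rounded up to 3296703; 3,296,703 required, 3,297,183 in favor — approved.
Class II: 3/5 of 100971 = 60582.60, rounded up to 60583; 60,583 required, 60,583 in favor — approved.

Approved — every class gave the required vote.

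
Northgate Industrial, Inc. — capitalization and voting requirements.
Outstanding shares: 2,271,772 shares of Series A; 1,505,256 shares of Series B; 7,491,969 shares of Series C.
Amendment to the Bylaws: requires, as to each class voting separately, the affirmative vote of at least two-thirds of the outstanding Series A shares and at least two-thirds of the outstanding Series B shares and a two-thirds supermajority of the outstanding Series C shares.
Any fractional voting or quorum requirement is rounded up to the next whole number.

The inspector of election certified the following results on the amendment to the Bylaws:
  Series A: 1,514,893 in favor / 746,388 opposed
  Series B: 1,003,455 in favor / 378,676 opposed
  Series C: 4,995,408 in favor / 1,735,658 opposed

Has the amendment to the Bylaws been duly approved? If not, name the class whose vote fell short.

Series A: 2/3 of 2271772 = 1514514.67, rounded up to 1514515; 1,514,515 required, 1,514,893 in favor — approved.
Series B: 2/3 of 1505256 = 1003504; 1,003,504 required, 1,003,455 in favor — not approved.
Series C: 2/3 of 7491969 = 4994646; 4,994,646 required, 4,995,408 in favor — approved.

Not approved — the Series B shares did not give the required vote.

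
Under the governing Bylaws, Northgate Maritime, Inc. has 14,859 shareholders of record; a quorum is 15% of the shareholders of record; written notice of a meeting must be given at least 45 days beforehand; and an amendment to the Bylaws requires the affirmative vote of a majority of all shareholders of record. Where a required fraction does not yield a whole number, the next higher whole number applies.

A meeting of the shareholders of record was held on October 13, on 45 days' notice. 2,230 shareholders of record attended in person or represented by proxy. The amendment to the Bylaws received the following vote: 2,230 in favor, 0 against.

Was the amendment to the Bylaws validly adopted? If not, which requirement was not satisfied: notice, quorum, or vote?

Invalid — vote requirement not satisfied.

Notice: 45 days given; 45 required. Satisfied.
Quorum: 15% of 14,859 = 2,228.85, rounded up to 2,229; 2,230 present. Satisfied.
Vote: requires a majority of all shareholders of record (14,859); a majority of 14859 is 7430, so 7,430 needed; 2,230 in favor. Not satisfied.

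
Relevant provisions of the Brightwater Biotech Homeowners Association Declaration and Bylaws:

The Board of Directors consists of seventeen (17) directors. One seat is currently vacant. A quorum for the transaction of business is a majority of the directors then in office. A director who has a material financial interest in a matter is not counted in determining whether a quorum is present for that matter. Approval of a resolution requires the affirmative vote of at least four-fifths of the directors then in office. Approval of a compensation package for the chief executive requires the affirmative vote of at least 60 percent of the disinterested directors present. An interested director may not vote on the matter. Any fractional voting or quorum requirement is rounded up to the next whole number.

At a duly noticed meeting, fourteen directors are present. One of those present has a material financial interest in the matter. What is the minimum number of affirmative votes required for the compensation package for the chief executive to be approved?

The compensation package for the chief executive requires three-fifths of the disinterested directors present (14 − 1 = 13).
3/5 of 13 = 7.80, rounded up to 8.

8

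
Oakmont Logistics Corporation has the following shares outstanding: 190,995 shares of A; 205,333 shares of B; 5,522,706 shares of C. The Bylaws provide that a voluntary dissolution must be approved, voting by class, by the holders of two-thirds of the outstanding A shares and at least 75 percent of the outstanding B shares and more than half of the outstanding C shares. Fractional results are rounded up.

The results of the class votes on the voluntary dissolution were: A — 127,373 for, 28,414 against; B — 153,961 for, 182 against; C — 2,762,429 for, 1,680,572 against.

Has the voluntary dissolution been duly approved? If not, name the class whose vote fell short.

Not approved — the B shares did not give the required vote.

A: 2/3 of 190995 = 127330; 127,330 required, 127,373 in favor — approved.
B: 3/4 of 205333 = 153999.75, rounded up to 154000; 154,000 required, 153,961 in favor — not approved.
C: a majority of 5522706 is 2761354; 2,761,354 required, 2,762,429 in favor — approved.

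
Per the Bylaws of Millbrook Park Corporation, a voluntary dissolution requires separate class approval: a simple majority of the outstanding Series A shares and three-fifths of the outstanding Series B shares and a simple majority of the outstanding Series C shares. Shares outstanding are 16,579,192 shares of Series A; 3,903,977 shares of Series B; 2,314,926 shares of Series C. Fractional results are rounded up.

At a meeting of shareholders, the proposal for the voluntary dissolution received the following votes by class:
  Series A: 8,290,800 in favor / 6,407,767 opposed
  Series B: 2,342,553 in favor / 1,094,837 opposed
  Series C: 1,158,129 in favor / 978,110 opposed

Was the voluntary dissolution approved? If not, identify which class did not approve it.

Series A: a majority of 16579192 is 8289597; 8,289,597 required, 8,290,800 in favor — approved.
Series B: 3/5 of 3903977 = 2342386.20, rounded up to 2342387; 2,342,387 required, 2,342,553 in favor — approved.
Series C: a majority of 2314926 is 1157464; 1,157,464 required, 1,158,129 in favor — approved.

Approved — every class gave the required vote.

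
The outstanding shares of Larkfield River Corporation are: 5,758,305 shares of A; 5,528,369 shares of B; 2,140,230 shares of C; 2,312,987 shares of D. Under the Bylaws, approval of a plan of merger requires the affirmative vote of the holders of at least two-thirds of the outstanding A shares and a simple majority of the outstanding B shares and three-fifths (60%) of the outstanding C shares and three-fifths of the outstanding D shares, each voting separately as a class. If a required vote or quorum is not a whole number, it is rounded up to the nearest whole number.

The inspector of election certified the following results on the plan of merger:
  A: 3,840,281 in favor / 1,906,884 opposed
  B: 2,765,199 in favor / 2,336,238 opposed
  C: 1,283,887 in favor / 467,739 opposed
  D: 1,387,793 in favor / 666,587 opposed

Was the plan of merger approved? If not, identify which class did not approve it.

Not approved — the C shares did not give the required vote.

A: 2/3 of 5758305 = 3838870; 3,838,870 required, 3,840,281 in favor — approved.
B: a majority of 5528369 is 2764185; 2,764,185 required, 2,765,199 in favor — approved.
C: 3/5 of 2140230 = 1284138; 1,284,138 required, 1,283,887 in favor — not approved.
D: 3/5 of 2312987 = 1387792.20, rounded up to 1387793; 1,387,793 required, 1,387,793 in favor — approved.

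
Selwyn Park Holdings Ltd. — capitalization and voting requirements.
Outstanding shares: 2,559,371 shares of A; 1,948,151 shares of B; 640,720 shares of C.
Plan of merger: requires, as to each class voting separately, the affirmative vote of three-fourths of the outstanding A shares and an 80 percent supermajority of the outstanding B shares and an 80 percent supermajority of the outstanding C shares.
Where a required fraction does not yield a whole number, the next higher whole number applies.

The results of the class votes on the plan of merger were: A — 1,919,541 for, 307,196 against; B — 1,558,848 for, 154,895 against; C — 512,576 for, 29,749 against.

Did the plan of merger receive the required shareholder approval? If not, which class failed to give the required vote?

Approved — every class gave the required vote.

A: 3/4 of 2559371 = 1919528.25, rounded up to 1919529; 1,919,529 required, 1,919,541 in favor — approved.
B: 4/5 of 1948151 = 1558520.80, rounded up to 1558521; 1,558,521 required, 1,558,848 in favor — approved.
C: 4/5 of 640720 = 512576; 512,576 required, 512,576 in favor — approved.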